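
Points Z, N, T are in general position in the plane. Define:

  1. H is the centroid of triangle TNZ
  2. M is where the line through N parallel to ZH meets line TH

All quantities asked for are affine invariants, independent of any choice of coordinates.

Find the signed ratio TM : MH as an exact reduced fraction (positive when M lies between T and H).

Choose coordinates Z = (0, 0), N = (1, 0), T = (0, 1).
1. H is the centroid of triangle TNZ ⇒ H = (1/3, 1/3)
2. M is where the line through N parallel to ZH meets line TH ⇒ M = (2/3, -1/3)
M = T + t·(H−T) with t = 2, so TM:MH = t:(1−t) = 2:-1

TM:MH = -2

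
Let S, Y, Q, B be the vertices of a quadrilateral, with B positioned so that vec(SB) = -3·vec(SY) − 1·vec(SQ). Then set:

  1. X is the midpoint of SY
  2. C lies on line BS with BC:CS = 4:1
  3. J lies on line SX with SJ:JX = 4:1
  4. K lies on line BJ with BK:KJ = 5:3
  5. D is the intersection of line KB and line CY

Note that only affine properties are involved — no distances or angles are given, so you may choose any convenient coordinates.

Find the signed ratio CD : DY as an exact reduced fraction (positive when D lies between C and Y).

CD:DY = 8/15

Work in coordinates with S = (0, 0), Y = (1, 0), Q = (0, 1), B = (-3, -1).
1. X is the midpoint of SY ⇒ X = (1/2, 0)
2. C lies on line BS with BC:CS = 4:1 ⇒ C = (-3/5, -1/5)
3. J lies on line SX with SJ:JX = 4:1 ⇒ J = (2/5, 0)
4. K lies on line BJ with BK:KJ = 5:3 ⇒ K = (-7/8, -3/8)
5. D is the intersection of line KB and line CY ⇒ D = (-1/23, -3/23)
D = C + t·(Y−C) with t = 8/23, so CD:DY = t:(1−t) = 8/23:15/23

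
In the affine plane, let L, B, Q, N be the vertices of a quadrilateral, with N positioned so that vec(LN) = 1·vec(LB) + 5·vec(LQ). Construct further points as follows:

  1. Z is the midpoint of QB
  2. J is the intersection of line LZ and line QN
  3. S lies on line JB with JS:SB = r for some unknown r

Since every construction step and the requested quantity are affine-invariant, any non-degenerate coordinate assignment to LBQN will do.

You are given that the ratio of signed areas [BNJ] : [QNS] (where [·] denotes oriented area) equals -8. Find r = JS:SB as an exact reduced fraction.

r = 1/5

Choose coordinates L = (0, 0), B = (1, 0), Q = (0, 1), N = (1, 5).
1. Z is the midpoint of QB ⇒ Z = (1/2, 1/2)
2. J is the intersection of line LZ and line QN ⇒ J = (-1/3, -1/3)
3. With JS:SB = r, write λ = r/(r+1) so S = J + λ·(B−J); S is affine-linear in λ
Every point depending on S is an affine combination of S and λ-independent points, so each such coordinate is linear in λ; the λ² term in each signed area is a multiple of (B−J)×(B−J) = 0, so 2·[BNJ] and 2·[QNS] are each linear in λ. Evaluating at λ=0 and λ=1:
  2·[BNJ] = 20/3,   2·[QNS] = -5·λ
So [BNJ]:[QNS] = (20/3) / (-5·λ). Setting this equal to -8:
  20/3 = -8·(-5·λ)  ⇒  λ = 1/6
Then r = λ/(1−λ) = (1/6)/(5/6) = 1/5. Check: with r = 1/5, S = (-1/9, -5/18) and [BNJ]:[QNS] = -8 as required.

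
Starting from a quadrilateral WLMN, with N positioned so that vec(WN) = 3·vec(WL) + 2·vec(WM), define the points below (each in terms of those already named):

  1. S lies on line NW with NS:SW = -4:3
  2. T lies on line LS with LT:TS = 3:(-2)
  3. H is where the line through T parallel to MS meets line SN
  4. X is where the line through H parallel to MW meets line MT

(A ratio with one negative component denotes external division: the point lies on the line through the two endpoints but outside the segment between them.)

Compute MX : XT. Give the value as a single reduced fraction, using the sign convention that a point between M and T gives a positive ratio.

Set W = (0, 0), L = (1, 0), M = (0, 1), N = (3, 2); any affine frame gives the same invariant.
1. S lies on line NW with NS:SW = -4:3 ⇒ S = (-9, -6)
2. T lies on line LS with LT:TS = 3:(-2) ⇒ T = (-29, -18)
3. H is where the line through T parallel to MS meets line SN ⇒ H = (-41, -82/3)
4. X is where the line through H parallel to MW meets line MT ⇒ X = (-41, -750/29)
X = M + t·(T−M) with t = 41/29, so MX:XT = t:(1−t) = 41/29:-12/29

MX:XT = -41/12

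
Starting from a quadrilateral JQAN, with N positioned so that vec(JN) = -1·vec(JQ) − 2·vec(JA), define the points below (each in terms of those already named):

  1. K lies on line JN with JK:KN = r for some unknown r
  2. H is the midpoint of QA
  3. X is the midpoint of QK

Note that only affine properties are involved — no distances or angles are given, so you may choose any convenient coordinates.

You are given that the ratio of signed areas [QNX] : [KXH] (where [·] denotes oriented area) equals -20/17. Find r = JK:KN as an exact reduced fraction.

r = 3/5

Work in coordinates with J = (0, 0), Q = (1, 0), A = (0, 1), N = (-1, -2).
1. With JK:KN = r, write λ = r/(r+1) so K = J + λ·(N−J); K is affine-linear in λ
2. H is the midpoint of QA ⇒ H = (1/2, 1/2)
3. X is the midpoint of QK ⇒ X is an affine combination of earlier points and hence also affine-linear in λ
Every point depending on K is an affine combination of K and λ-independent points, so each such coordinate is linear in λ; the λ² term in each signed area is a multiple of (N−J)×(N−J) = 0, so 2·[QNX] and 2·[KXH] are each linear in λ. Evaluating at λ=0 and λ=1:
  2·[QNX] = λ − 1,   2·[KXH] = 3/4·λ + 1/4
So [QNX]:[KXH] = (λ − 1) / (3/4·λ + 1/4). Setting this equal to -20/17:
  λ − 1 = -20/17·(3/4·λ + 1/4)  ⇒  λ = 3/8
Then r = λ/(1−λ) = (3/8)/(5/8) = 3/5. Check: with r = 3/5, K = (-3/8, -3/4) and [QNX]:[KXH] = -20/17 as required.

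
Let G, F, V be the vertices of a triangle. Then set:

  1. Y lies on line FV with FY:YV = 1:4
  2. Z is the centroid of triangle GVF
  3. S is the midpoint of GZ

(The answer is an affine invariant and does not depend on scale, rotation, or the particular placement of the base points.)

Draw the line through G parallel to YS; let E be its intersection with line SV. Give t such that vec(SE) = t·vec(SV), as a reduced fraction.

Assign G = (0, 0), F = (1, 0), V = (0, 1) — the answer is frame-independent, so this choice is without loss of generality.
1. Y lies on line FV with FY:YV = 1:4 ⇒ Y = (4/5, 1/5)
2. Z is the centroid of triangle GVF ⇒ Z = (1/3, 1/3)
3. S is the midpoint of GZ ⇒ S = (1/6, 1/6)
through G parallel to YS: direction (-19/30, -1/30); meets SV at E = (19/96, 1/96)
E = S + t·(V−S) with t = -3/16

t = -3/16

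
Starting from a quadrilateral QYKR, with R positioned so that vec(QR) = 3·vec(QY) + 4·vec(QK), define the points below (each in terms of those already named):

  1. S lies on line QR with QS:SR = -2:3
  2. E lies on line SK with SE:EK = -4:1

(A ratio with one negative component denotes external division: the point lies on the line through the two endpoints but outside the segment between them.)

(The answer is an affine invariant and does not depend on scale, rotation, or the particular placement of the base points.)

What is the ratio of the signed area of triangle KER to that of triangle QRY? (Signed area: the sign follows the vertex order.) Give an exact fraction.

Choose coordinates Q = (0, 0), Y = (1, 0), K = (0, 1), R = (3, 4).
1. S lies on line QR with QS:SR = -2:3 ⇒ S = (-6, -8)
2. E lies on line SK with SE:EK = -4:1 ⇒ E = (2, 4)
2·[KER] = -3, 2·[QRY] = -4
[KER]:[QRY] = -3:-4 = 3/4

[KER]:[QRY] = 3/4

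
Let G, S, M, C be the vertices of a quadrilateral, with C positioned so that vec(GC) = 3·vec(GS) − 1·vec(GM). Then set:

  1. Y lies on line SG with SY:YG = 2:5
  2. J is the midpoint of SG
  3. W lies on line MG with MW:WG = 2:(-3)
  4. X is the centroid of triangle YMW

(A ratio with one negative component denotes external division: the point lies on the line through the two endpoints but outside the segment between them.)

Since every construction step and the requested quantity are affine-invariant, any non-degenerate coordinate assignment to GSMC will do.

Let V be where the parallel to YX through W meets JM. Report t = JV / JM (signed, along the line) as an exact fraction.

Work in coordinates with G = (0, 0), S = (1, 0), M = (0, 1), C = (3, -1).
1. Y lies on line SG with SY:YG = 2:5 ⇒ Y = (5/7, 0)
2. J is the midpoint of SG ⇒ J = (1/2, 0)
3. W lies on line MG with MW:WG = 2:(-3) ⇒ W = (0, 3)
4. X is the centroid of triangle YMW ⇒ X = (5/21, 4/3)
through W parallel to YX: direction (-10/21, 4/3); meets JM at V = (5/2, -4)
V = J + t·(M−J) with t = -4

t = -4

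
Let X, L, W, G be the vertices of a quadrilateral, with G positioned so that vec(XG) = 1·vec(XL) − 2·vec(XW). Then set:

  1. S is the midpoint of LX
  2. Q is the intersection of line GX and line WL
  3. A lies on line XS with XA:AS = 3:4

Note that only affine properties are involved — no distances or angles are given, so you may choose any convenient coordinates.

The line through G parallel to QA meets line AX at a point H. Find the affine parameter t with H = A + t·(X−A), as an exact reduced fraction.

t = 2

Choose coordinates X = (0, 0), L = (1, 0), W = (0, 1), G = (1, -2).
1. S is the midpoint of LX ⇒ S = (1/2, 0)
2. Q is the intersection of line GX and line WL ⇒ Q = (-1, 2)
3. A lies on line XS with XA:AS = 3:4 ⇒ A = (3/14, 0)
through G parallel to QA: direction (17/14, -2); meets AX at H = (-3/14, 0)
H = A + t·(X−A) with t = 2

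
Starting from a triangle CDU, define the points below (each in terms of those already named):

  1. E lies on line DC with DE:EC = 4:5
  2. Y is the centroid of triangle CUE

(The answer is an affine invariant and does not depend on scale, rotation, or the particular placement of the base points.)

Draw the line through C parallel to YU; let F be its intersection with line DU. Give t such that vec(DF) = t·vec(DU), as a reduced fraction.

Set C = (0, 0), D = (1, 0), U = (0, 1); any affine frame gives the same invariant.
1. E lies on line DC with DE:EC = 4:5 ⇒ E = (5/9, 0)
2. Y is the centroid of triangle CUE ⇒ Y = (5/27, 1/3)
through C parallel to YU: direction (-5/27, 2/3); meets DU at F = (-5/13, 18/13)
F = D + t·(U−D) with t = 18/13

t = 18/13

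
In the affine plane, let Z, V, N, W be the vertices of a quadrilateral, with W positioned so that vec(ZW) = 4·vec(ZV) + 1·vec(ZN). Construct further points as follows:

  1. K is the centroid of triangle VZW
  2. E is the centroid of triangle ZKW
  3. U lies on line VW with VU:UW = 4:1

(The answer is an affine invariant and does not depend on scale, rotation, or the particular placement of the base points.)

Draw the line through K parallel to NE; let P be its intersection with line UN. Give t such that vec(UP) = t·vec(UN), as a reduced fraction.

t = 83/68

Set Z = (0, 0), V = (1, 0), N = (0, 1), W = (4, 1); any affine frame gives the same invariant.
1. K is the centroid of triangle VZW ⇒ K = (5/3, 1/3)
2. E is the centroid of triangle ZKW ⇒ E = (17/9, 4/9)
3. U lies on line VW with VU:UW = 4:1 ⇒ U = (17/5, 4/5)
through K parallel to NE: direction (17/9, -5/9); meets UN at P = (-3/4, 71/68)
P = U + t·(N−U) with t = 83/68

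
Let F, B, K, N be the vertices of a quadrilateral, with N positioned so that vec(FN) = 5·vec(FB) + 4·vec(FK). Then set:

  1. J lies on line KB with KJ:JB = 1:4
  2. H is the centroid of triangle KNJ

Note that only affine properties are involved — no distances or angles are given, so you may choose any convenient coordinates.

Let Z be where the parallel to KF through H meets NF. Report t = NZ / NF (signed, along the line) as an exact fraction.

t = 49/75

Work in coordinates with F = (0, 0), B = (1, 0), K = (0, 1), N = (5, 4).
1. J lies on line KB with KJ:JB = 1:4 ⇒ J = (1/5, 4/5)
2. H is the centroid of triangle KNJ ⇒ H = (26/15, 29/15)
through H parallel to KF: direction (0, -1); meets NF at Z = (26/15, 104/75)
Z = N + t·(F−N) with t = 49/75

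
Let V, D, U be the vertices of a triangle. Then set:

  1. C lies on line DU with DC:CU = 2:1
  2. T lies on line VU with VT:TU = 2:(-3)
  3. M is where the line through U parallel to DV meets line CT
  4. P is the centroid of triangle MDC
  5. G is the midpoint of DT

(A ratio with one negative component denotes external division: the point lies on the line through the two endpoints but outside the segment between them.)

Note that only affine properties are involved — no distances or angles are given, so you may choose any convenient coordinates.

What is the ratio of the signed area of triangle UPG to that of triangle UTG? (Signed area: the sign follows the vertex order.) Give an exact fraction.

Set V = (0, 0), D = (1, 0), U = (0, 1); any affine frame gives the same invariant.
1. C lies on line DU with DC:CU = 2:1 ⇒ C = (1/3, 2/3)
2. T lies on line VU with VT:TU = 2:(-3) ⇒ T = (0, -2)
3. M is where the line through U parallel to DV meets line CT ⇒ M = (3/8, 1)
4. P is the centroid of triangle MDC ⇒ P = (41/72, 5/9)
5. G is the midpoint of DT ⇒ G = (1/2, -1)
2·[UPG] = -11/12, 2·[UTG] = 3/2
[UPG]:[UTG] = -11/12:3/2 = -11/18

[UPG]:[UTG] = -11/18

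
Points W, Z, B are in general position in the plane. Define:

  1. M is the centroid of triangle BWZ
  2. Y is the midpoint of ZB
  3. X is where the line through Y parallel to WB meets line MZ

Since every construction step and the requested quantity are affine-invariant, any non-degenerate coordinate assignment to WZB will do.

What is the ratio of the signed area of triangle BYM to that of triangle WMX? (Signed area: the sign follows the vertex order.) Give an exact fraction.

[BYM]:[WMX] = 2

Choose coordinates W = (0, 0), Z = (1, 0), B = (0, 1).
1. M is the centroid of triangle BWZ ⇒ M = (1/3, 1/3)
2. Y is the midpoint of ZB ⇒ Y = (1/2, 1/2)
3. X is where the line through Y parallel to WB meets line MZ ⇒ X = (1/2, 1/4)
2·[BYM] = -1/6, 2·[WMX] = -1/12
[BYM]:[WMX] = -1/6:-1/12 = 2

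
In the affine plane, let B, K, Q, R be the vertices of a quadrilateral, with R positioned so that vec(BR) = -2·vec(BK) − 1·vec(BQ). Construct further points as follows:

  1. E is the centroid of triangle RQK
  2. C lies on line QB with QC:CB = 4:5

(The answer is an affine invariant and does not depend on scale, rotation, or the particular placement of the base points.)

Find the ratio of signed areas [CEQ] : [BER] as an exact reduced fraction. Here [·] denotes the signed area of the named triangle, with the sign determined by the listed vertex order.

[CEQ]:[BER] = -4/9

Set B = (0, 0), K = (1, 0), Q = (0, 1), R = (-2, -1); any affine frame gives the same invariant.
1. E is the centroid of triangle RQK ⇒ E = (-1/3, 0)
2. C lies on line QB with QC:CB = 4:5 ⇒ C = (0, 5/9)
2·[CEQ] = -4/27, 2·[BER] = 1/3
[CEQ]:[BER] = -4/27:1/3 = -4/9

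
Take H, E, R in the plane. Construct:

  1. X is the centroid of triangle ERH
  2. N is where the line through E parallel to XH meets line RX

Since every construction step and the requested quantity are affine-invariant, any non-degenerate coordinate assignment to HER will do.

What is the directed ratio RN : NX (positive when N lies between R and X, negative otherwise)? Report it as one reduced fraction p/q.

RN:NX = -2

Work in coordinates with H = (0, 0), E = (1, 0), R = (0, 1).
1. X is the centroid of triangle ERH ⇒ X = (1/3, 1/3)
2. N is where the line through E parallel to XH meets line RX ⇒ N = (2/3, -1/3)
N = R + t·(X−R) with t = 2, so RN:NX = t:(1−t) = 2:-1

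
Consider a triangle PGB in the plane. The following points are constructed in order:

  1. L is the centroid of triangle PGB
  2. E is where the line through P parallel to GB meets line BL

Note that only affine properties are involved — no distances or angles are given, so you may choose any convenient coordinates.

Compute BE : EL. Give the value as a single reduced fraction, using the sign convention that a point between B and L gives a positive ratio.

Assign P = (0, 0), G = (1, 0), B = (0, 1) — the answer is frame-independent, so this choice is without loss of generality.
1. L is the centroid of triangle PGB ⇒ L = (1/3, 1/3)
2. E is where the line through P parallel to GB meets line BL ⇒ E = (1, -1)
E = B + t·(L−B) with t = 3, so BE:EL = t:(1−t) = 3:-2

BE:EL = -3/2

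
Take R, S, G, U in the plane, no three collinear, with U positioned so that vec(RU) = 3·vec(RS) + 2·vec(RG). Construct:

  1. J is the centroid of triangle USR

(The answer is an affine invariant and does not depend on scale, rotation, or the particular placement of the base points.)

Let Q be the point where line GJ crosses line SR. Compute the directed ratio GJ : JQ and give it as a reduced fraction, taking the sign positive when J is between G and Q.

Set R = (0, 0), S = (1, 0), G = (0, 1), U = (3, 2); any affine frame gives the same invariant.
1. J is the centroid of triangle USR ⇒ J = (4/3, 2/3)
line GJ meets SR at Q = (4, 0)
J = G + t·(Q−G) with t = 1/3, so GJ:JQ = 1/3:2/3

GJ:JQ = 1/2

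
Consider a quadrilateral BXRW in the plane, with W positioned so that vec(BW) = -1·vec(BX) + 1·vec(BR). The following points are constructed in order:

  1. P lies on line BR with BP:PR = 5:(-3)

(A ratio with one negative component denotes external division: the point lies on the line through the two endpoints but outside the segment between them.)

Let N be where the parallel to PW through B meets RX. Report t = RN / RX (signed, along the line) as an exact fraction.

t = 2/5

Work in coordinates with B = (0, 0), X = (1, 0), R = (0, 1), W = (-1, 1).
1. P lies on line BR with BP:PR = 5:(-3) ⇒ P = (0, 5/2)
through B parallel to PW: direction (-1, -3/2); meets RX at N = (2/5, 3/5)
N = R + t·(X−R) with t = 2/5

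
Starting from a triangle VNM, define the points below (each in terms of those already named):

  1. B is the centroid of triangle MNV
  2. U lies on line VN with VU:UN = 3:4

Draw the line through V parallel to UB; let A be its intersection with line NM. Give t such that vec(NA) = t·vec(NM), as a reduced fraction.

t = 7/5

Assign V = (0, 0), N = (1, 0), M = (0, 1) — the answer is frame-independent, so this choice is without loss of generality.
1. B is the centroid of triangle MNV ⇒ B = (1/3, 1/3)
2. U lies on line VN with VU:UN = 3:4 ⇒ U = (3/7, 0)
through V parallel to UB: direction (-2/21, 1/3); meets NM at A = (-2/5, 7/5)
A = N + t·(M−N) with t = 7/5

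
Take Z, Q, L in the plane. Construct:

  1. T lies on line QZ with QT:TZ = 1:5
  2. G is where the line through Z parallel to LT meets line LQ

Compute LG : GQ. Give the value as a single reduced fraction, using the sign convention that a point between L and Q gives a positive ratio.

LG:GQ = -5/6

Set Z = (0, 0), Q = (1, 0), L = (0, 1); any affine frame gives the same invariant.
1. T lies on line QZ with QT:TZ = 1:5 ⇒ T = (5/6, 0)
2. G is where the line through Z parallel to LT meets line LQ ⇒ G = (-5, 6)
G = L + t·(Q−L) with t = -5, so LG:GQ = t:(1−t) = -5:6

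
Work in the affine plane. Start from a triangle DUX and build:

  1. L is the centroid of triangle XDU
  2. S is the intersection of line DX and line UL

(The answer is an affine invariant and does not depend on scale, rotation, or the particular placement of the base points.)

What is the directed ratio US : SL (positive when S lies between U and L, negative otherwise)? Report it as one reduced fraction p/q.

US:SL = -3

Set D = (0, 0), U = (1, 0), X = (0, 1); any affine frame gives the same invariant.
1. L is the centroid of triangle XDU ⇒ L = (1/3, 1/3)
2. S is the intersection of line DX and line UL ⇒ S = (0, 1/2)
S = U + t·(L−U) with t = 3/2, so US:SL = t:(1−t) = 3/2:-1/2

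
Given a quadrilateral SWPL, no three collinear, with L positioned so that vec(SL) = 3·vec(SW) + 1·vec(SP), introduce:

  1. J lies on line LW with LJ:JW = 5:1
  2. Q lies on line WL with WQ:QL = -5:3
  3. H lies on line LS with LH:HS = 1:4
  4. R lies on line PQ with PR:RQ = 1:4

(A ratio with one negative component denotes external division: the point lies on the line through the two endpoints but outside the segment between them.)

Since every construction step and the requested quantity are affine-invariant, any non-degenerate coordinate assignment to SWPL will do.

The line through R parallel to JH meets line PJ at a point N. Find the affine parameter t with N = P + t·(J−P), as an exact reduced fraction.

Work in coordinates with S = (0, 0), W = (1, 0), P = (0, 1), L = (3, 1).
1. J lies on line LW with LJ:JW = 5:1 ⇒ J = (4/3, 1/6)
2. Q lies on line WL with WQ:QL = -5:3 ⇒ Q = (6, 5/2)
3. H lies on line LS with LH:HS = 1:4 ⇒ H = (12/5, 4/5)
4. R lies on line PQ with PR:RQ = 1:4 ⇒ R = (6/5, 13/10)
through R parallel to JH: direction (16/15, 19/30); meets PJ at N = (22/65, 41/52)
N = P + t·(J−P) with t = 33/130

t = 33/130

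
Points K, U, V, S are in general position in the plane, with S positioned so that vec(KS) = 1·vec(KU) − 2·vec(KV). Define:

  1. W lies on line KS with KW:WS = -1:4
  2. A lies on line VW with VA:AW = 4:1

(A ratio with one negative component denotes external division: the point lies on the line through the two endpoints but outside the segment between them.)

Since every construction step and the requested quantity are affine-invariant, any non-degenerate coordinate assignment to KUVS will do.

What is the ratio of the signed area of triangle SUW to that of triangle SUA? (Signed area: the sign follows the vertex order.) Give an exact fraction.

[SUW]:[SUA] = 20/19

Work in coordinates with K = (0, 0), U = (1, 0), V = (0, 1), S = (1, -2).
1. W lies on line KS with KW:WS = -1:4 ⇒ W = (-1/3, 2/3)
2. A lies on line VW with VA:AW = 4:1 ⇒ A = (-4/15, 11/15)
2·[SUW] = 8/3, 2·[SUA] = 38/15
[SUW]:[SUA] = 8/3:38/15 = 20/19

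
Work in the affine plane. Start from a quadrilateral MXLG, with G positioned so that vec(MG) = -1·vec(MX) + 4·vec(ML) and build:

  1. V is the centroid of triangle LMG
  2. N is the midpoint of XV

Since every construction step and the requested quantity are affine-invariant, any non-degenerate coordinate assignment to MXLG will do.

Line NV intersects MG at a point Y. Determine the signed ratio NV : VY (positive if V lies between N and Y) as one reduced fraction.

NV:VY = 11/2

Work in coordinates with M = (0, 0), X = (1, 0), L = (0, 1), G = (-1, 4).
1. V is the centroid of triangle LMG ⇒ V = (-1/3, 5/3)
2. N is the midpoint of XV ⇒ N = (1/3, 5/6)
line NV meets MG at Y = (-5/11, 20/11)
V = N + t·(Y−N) with t = 11/13, so NV:VY = 11/13:2/13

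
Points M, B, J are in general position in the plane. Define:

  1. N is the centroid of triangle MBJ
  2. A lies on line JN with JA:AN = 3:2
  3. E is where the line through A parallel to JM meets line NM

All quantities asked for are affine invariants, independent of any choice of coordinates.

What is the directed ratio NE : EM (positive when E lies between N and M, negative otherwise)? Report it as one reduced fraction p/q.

Work in coordinates with M = (0, 0), B = (1, 0), J = (0, 1).
1. N is the centroid of triangle MBJ ⇒ N = (1/3, 1/3)
2. A lies on line JN with JA:AN = 3:2 ⇒ A = (1/5, 3/5)
3. E is where the line through A parallel to JM meets line NM ⇒ E = (1/5, 1/5)
E = N + t·(M−N) with t = 2/5, so NE:EM = t:(1−t) = 2/5:3/5

NE:EM = 2/3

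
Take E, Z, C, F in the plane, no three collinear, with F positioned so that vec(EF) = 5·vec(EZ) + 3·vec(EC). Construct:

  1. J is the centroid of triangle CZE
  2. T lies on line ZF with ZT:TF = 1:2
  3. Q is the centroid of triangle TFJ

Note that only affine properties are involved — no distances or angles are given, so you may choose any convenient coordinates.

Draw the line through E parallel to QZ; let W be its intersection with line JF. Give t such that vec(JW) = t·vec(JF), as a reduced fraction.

Set E = (0, 0), Z = (1, 0), C = (0, 1), F = (5, 3); any affine frame gives the same invariant.
1. J is the centroid of triangle CZE ⇒ J = (1/3, 1/3)
2. T lies on line ZF with ZT:TF = 1:2 ⇒ T = (7/3, 1)
3. Q is the centroid of triangle TFJ ⇒ Q = (23/9, 13/9)
through E parallel to QZ: direction (-14/9, -13/9); meets JF at W = (2/5, 13/35)
W = J + t·(F−J) with t = 1/70

t = 1/70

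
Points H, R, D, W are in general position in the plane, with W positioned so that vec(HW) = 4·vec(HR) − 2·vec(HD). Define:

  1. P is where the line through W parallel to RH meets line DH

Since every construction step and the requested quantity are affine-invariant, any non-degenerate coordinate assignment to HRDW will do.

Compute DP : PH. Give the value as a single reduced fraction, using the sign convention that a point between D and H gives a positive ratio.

Work in coordinates with H = (0, 0), R = (1, 0), D = (0, 1), W = (4, -2).
1. P is where the line through W parallel to RH meets line DH ⇒ P = (0, -2)
P = D + t·(H−D) with t = 3, so DP:PH = t:(1−t) = 3:-2

DP:PH = -3/2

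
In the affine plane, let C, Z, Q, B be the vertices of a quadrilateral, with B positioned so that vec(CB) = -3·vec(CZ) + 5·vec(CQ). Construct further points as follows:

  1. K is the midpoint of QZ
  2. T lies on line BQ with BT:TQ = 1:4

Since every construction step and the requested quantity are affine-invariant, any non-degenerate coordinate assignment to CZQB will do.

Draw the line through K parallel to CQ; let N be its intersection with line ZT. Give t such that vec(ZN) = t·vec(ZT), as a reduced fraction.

Set C = (0, 0), Z = (1, 0), Q = (0, 1), B = (-3, 5); any affine frame gives the same invariant.
1. K is the midpoint of QZ ⇒ K = (1/2, 1/2)
2. T lies on line BQ with BT:TQ = 1:4 ⇒ T = (-12/5, 21/5)
through K parallel to CQ: direction (0, 1); meets ZT at N = (1/2, 21/34)
N = Z + t·(T−Z) with t = 5/34

t = 5/34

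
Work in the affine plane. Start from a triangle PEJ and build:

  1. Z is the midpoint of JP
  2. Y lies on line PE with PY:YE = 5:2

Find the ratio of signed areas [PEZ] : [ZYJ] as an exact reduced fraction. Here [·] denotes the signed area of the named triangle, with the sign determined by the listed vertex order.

Assign P = (0, 0), E = (1, 0), J = (0, 1) — the answer is frame-independent, so this choice is without loss of generality.
1. Z is the midpoint of JP ⇒ Z = (0, 1/2)
2. Y lies on line PE with PY:YE = 5:2 ⇒ Y = (5/7, 0)
2·[PEZ] = 1/2, 2·[ZYJ] = 5/14
[PEZ]:[ZYJ] = 1/2:5/14 = 7/5

[PEZ]:[ZYJ] = 7/5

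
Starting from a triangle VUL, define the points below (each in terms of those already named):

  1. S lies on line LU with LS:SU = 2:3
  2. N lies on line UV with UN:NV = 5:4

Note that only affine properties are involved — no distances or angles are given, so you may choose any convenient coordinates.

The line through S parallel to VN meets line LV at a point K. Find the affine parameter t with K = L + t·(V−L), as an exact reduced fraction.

t = 2/5

Set V = (0, 0), U = (1, 0), L = (0, 1); any affine frame gives the same invariant.
1. S lies on line LU with LS:SU = 2:3 ⇒ S = (2/5, 3/5)
2. N lies on line UV with UN:NV = 5:4 ⇒ N = (4/9, 0)
through S parallel to VN: direction (4/9, 0); meets LV at K = (0, 3/5)
K = L + t·(V−L) with t = 2/5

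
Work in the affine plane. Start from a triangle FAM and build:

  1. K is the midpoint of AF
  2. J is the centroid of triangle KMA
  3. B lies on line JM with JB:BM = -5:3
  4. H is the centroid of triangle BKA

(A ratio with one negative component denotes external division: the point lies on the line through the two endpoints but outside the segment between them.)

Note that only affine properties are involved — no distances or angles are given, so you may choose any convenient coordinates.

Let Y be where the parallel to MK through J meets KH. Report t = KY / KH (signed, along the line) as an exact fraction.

t = 2

Assign F = (0, 0), A = (1, 0), M = (0, 1) — the answer is frame-independent, so this choice is without loss of generality.
1. K is the midpoint of AF ⇒ K = (1/2, 0)
2. J is the centroid of triangle KMA ⇒ J = (1/2, 1/3)
3. B lies on line JM with JB:BM = -5:3 ⇒ B = (-3/4, 2)
4. H is the centroid of triangle BKA ⇒ H = (1/4, 2/3)
through J parallel to MK: direction (1/2, -1); meets KH at Y = (0, 4/3)
Y = K + t·(H−K) with t = 2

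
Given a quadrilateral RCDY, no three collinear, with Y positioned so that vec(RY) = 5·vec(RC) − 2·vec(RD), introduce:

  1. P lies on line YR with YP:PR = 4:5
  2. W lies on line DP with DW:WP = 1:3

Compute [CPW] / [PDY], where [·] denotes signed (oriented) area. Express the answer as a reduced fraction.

Assign R = (0, 0), C = (1, 0), D = (0, 1), Y = (5, -2) — the answer is frame-independent, so this choice is without loss of generality.
1. P lies on line YR with YP:PR = 4:5 ⇒ P = (25/9, -10/9)
2. W lies on line DP with DW:WP = 1:3 ⇒ W = (25/36, 17/36)
2·[CPW] = 1/2, 2·[PDY] = -20/9
[CPW]:[PDY] = 1/2:-20/9 = -9/40

[CPW]:[PDY] = -9/40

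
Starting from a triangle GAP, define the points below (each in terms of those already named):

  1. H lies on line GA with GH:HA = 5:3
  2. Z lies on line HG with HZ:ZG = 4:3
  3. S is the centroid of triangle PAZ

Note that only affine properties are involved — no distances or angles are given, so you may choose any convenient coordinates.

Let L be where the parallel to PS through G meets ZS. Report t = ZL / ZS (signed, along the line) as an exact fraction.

t = -30/41

Assign G = (0, 0), A = (1, 0), P = (0, 1) — the answer is frame-independent, so this choice is without loss of generality.
1. H lies on line GA with GH:HA = 5:3 ⇒ H = (5/8, 0)
2. Z lies on line HG with HZ:ZG = 4:3 ⇒ Z = (15/56, 0)
3. S is the centroid of triangle PAZ ⇒ S = (71/168, 1/3)
through G parallel to PS: direction (71/168, -2/3); meets ZS at L = (355/2296, -10/41)
L = Z + t·(S−Z) with t = -30/41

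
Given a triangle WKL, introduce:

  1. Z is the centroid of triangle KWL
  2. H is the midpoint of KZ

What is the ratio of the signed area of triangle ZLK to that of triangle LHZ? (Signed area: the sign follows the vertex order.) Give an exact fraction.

Set W = (0, 0), K = (1, 0), L = (0, 1); any affine frame gives the same invariant.
1. Z is the centroid of triangle KWL ⇒ Z = (1/3, 1/3)
2. H is the midpoint of KZ ⇒ H = (2/3, 1/6)
2·[ZLK] = -1/3, 2·[LHZ] = -1/6
[ZLK]:[LHZ] = -1/3:-1/6 = 2

[ZLK]:[LHZ] = 2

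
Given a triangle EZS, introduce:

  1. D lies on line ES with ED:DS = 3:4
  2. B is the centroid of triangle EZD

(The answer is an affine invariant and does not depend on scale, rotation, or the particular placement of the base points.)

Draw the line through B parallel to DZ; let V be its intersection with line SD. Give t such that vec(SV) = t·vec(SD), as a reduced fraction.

t = 5/4

Set E = (0, 0), Z = (1, 0), S = (0, 1); any affine frame gives the same invariant.
1. D lies on line ES with ED:DS = 3:4 ⇒ D = (0, 3/7)
2. B is the centroid of triangle EZD ⇒ B = (1/3, 1/7)
through B parallel to DZ: direction (1, -3/7); meets SD at V = (0, 2/7)
V = S + t·(D−S) with t = 5/4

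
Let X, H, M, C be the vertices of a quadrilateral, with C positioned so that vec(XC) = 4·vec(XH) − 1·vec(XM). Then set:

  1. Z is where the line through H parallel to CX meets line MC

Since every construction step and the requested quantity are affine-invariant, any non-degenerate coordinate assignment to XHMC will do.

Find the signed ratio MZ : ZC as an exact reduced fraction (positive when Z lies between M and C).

Set X = (0, 0), H = (1, 0), M = (0, 1), C = (4, -1); any affine frame gives the same invariant.
1. Z is where the line through H parallel to CX meets line MC ⇒ Z = (3, -1/2)
Z = M + t·(C−M) with t = 3/4, so MZ:ZC = t:(1−t) = 3/4:1/4

MZ:ZC = 3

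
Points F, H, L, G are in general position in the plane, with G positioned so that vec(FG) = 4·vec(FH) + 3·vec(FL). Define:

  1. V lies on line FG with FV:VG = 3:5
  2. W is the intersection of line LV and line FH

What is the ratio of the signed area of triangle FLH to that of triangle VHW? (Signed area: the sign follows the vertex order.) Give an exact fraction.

Work in coordinates with F = (0, 0), H = (1, 0), L = (0, 1), G = (4, 3).
1. V lies on line FG with FV:VG = 3:5 ⇒ V = (3/2, 9/8)
2. W is the intersection of line LV and line FH ⇒ W = (-12, 0)
2·[FLH] = -1, 2·[VHW] = -117/8
[FLH]:[VHW] = -1:-117/8 = 8/117

[FLH]:[VHW] = 8/117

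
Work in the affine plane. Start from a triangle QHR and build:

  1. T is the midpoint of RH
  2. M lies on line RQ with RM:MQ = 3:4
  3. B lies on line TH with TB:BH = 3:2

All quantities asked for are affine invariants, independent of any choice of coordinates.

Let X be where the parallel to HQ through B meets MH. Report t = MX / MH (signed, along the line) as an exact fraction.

t = 13/20

Choose coordinates Q = (0, 0), H = (1, 0), R = (0, 1).
1. T is the midpoint of RH ⇒ T = (1/2, 1/2)
2. M lies on line RQ with RM:MQ = 3:4 ⇒ M = (0, 4/7)
3. B lies on line TH with TB:BH = 3:2 ⇒ B = (4/5, 1/5)
through B parallel to HQ: direction (-1, 0); meets MH at X = (13/20, 1/5)
X = M + t·(H−M) with t = 13/20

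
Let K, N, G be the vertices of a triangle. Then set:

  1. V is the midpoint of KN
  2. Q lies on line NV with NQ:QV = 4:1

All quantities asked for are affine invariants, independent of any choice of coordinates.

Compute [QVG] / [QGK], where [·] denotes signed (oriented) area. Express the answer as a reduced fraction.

Set K = (0, 0), N = (1, 0), G = (0, 1); any affine frame gives the same invariant.
1. V is the midpoint of KN ⇒ V = (1/2, 0)
2. Q lies on line NV with NQ:QV = 4:1 ⇒ Q = (3/5, 0)
2·[QVG] = -1/10, 2·[QGK] = 3/5
[QVG]:[QGK] = -1/10:3/5 = -1/6

[QVG]:[QGK] = -1/6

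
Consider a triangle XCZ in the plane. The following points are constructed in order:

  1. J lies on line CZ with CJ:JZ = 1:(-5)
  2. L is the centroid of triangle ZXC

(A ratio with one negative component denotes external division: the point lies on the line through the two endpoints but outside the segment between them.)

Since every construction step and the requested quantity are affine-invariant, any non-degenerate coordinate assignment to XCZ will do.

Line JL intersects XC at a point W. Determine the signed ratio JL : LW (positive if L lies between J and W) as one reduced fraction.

JL:LW = -7/4

Choose coordinates X = (0, 0), C = (1, 0), Z = (0, 1).
1. J lies on line CZ with CJ:JZ = 1:(-5) ⇒ J = (5/4, -1/4)
2. L is the centroid of triangle ZXC ⇒ L = (1/3, 1/3)
line JL meets XC at W = (6/7, 0)
L = J + t·(W−J) with t = 7/3, so JL:LW = 7/3:-4/3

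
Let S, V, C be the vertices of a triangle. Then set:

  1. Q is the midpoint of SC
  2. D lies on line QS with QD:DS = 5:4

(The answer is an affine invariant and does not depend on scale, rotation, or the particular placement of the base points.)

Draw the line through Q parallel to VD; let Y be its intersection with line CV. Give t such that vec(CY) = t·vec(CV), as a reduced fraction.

t = 9/14

Assign S = (0, 0), V = (1, 0), C = (0, 1) — the answer is frame-independent, so this choice is without loss of generality.
1. Q is the midpoint of SC ⇒ Q = (0, 1/2)
2. D lies on line QS with QD:DS = 5:4 ⇒ D = (0, 2/9)
through Q parallel to VD: direction (-1, 2/9); meets CV at Y = (9/14, 5/14)
Y = C + t·(V−C) with t = 9/14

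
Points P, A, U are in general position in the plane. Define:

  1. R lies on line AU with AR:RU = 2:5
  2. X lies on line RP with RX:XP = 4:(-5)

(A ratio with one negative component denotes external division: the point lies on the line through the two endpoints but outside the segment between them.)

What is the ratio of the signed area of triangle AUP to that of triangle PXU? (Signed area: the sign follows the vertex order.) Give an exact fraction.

[AUP]:[PXU] = 7/25

Assign P = (0, 0), A = (1, 0), U = (0, 1) — the answer is frame-independent, so this choice is without loss of generality.
1. R lies on line AU with AR:RU = 2:5 ⇒ R = (5/7, 2/7)
2. X lies on line RP with RX:XP = 4:(-5) ⇒ X = (25/7, 10/7)
2·[AUP] = 1, 2·[PXU] = 25/7
[AUP]:[PXU] = 1:25/7 = 7/25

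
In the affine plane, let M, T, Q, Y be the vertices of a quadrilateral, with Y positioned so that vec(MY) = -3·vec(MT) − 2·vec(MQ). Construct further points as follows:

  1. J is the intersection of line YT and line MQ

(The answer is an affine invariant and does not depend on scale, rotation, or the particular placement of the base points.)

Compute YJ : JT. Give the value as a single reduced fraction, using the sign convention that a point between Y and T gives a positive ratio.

YJ:JT = 3

Set M = (0, 0), T = (1, 0), Q = (0, 1), Y = (-3, -2); any affine frame gives the same invariant.
1. J is the intersection of line YT and line MQ ⇒ J = (0, -1/2)
J = Y + t·(T−Y) with t = 3/4, so YJ:JT = t:(1−t) = 3/4:1/4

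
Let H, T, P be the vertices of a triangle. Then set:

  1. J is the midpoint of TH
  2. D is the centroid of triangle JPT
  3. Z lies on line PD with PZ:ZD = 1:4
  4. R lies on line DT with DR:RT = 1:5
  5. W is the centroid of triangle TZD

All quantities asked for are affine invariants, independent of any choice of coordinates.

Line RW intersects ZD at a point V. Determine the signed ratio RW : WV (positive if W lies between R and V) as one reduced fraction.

RW:WV = -1/2

Assign H = (0, 0), T = (1, 0), P = (0, 1) — the answer is frame-independent, so this choice is without loss of generality.
1. J is the midpoint of TH ⇒ J = (1/2, 0)
2. D is the centroid of triangle JPT ⇒ D = (1/2, 1/3)
3. Z lies on line PD with PZ:ZD = 1:4 ⇒ Z = (1/10, 13/15)
4. R lies on line DT with DR:RT = 1:5 ⇒ R = (7/12, 5/18)
5. W is the centroid of triangle TZD ⇒ W = (8/15, 2/5)
line RW meets ZD at V = (19/30, 7/45)
W = R + t·(V−R) with t = -1, so RW:WV = -1:2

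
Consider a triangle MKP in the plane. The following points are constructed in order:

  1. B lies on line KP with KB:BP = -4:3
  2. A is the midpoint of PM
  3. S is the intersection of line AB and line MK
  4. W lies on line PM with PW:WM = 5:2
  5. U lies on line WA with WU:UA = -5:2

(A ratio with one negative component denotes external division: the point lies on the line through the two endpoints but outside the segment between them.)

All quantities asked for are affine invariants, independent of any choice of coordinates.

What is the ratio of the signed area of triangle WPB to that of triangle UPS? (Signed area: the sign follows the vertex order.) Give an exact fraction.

Set M = (0, 0), K = (1, 0), P = (0, 1); any affine frame gives the same invariant.
1. B lies on line KP with KB:BP = -4:3 ⇒ B = (-3, 4)
2. A is the midpoint of PM ⇒ A = (0, 1/2)
3. S is the intersection of line AB and line MK ⇒ S = (3/7, 0)
4. W lies on line PM with PW:WM = 5:2 ⇒ W = (0, 2/7)
5. U lies on line WA with WU:UA = -5:2 ⇒ U = (0, 9/14)
2·[WPB] = 15/7, 2·[UPS] = -15/98
[WPB]:[UPS] = 15/7:-15/98 = -14

[WPB]:[UPS] = -14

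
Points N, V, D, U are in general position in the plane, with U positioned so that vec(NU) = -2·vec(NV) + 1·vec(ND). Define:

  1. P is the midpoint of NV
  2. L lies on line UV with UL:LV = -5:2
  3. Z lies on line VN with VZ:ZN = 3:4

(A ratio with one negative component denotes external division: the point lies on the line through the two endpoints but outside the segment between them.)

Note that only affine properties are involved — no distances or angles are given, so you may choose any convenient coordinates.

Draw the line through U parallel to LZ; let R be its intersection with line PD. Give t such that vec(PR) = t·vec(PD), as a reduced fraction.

Choose coordinates N = (0, 0), V = (1, 0), D = (0, 1), U = (-2, 1).
1. P is the midpoint of NV ⇒ P = (1/2, 0)
2. L lies on line UV with UL:LV = -5:2 ⇒ L = (3, -2/3)
3. Z lies on line VN with VZ:ZN = 3:4 ⇒ Z = (4/7, 0)
through U parallel to LZ: direction (-17/7, 2/3); meets PD at R = (7/22, 4/11)
R = P + t·(D−P) with t = 4/11

t = 4/11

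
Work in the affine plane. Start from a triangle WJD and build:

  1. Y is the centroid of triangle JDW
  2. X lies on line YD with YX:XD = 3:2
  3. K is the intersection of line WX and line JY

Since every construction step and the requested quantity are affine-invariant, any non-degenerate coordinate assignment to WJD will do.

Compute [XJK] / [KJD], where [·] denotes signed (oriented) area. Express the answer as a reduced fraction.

Choose coordinates W = (0, 0), J = (1, 0), D = (0, 1).
1. Y is the centroid of triangle JDW ⇒ Y = (1/3, 1/3)
2. X lies on line YD with YX:XD = 3:2 ⇒ X = (2/15, 11/15)
3. K is the intersection of line WX and line JY ⇒ K = (1/12, 11/24)
2·[XJK] = -11/40, 2·[KJD] = 11/24
[XJK]:[KJD] = -11/40:11/24 = -3/5

[XJK]:[KJD] = -3/5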